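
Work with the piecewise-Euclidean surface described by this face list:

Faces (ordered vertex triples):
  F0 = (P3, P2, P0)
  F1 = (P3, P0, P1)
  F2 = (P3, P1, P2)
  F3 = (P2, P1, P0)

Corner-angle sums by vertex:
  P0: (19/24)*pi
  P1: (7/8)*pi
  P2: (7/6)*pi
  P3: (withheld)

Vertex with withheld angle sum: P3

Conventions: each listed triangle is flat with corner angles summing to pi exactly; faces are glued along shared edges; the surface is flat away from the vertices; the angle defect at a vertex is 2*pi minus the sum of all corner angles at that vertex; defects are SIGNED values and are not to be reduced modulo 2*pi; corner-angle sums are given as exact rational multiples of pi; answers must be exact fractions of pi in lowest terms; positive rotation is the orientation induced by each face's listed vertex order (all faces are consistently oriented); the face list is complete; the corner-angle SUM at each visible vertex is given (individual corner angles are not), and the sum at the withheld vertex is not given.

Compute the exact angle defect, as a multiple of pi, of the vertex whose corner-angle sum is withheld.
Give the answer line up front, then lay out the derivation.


Answer: defect(P3) = (5/6)*pi

V = 4, E = 6, F = 4; chi = V - E + F = 2
Gauss-Bonnet: total defect = 2*pi*chi = 4*pi; visible defects sum to (19/6)*pi


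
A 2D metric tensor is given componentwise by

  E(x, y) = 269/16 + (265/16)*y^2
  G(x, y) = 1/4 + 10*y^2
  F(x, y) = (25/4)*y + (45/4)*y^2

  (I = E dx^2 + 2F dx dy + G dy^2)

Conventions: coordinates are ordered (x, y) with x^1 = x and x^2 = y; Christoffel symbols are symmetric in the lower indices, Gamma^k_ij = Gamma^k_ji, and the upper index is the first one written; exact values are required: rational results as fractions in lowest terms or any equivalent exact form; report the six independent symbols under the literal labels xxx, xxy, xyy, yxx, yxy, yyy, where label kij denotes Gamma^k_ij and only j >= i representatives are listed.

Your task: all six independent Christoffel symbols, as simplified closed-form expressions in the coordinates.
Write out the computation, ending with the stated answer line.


E = 269/16 + (265/16)*y^2; F = (25/4)*y + (45/4)*y^2; G = 1/4 + 10*y^2
Gamma^k_ij = (1/2) g^{kl} (d_i g_jl + d_j g_il - d_l g_ij), with g^inv = (1/(EG-F^2)) [[G, -F], [-F, E]]
first partials: E_x = 0, E_y = (265/8)*y, F_x = 0, F_y = 25/4 + (45/2)*y, G_x = 0, G_y = 20*y
D = EG - F^2 = 269/64 + (8525/64)*y^2 - (1125/8)*y^3 + (625/16)*y^4
expanded: Gamma^x_xx = (G E_x - 2F F_x + F E_y)/(2D), Gamma^x_xy = (G E_y - F G_x)/(2D), Gamma^x_yy = (2G F_y - G G_x - F G_y)/(2D), Gamma^y_xx = (2E F_x - E E_y - F E_x)/(2D), Gamma^y_xy = (E G_x - F E_y)/(2D), Gamma^y_yy = (E G_y - 2F F_y + F G_x)/(2D); substitute and cancel common factors

Answer: Gamma_xxx = (11925*y^3 + 6625*y^2)/(2500*y^4 - 9000*y^3 + 8525*y^2 + 269), Gamma_xxy = (10600*y^3 + 265*y)/(2500*y^4 - 9000*y^3 + 8525*y^2 + 269), Gamma_xyy = (7200*y^3 + 360*y + 100)/(2500*y^4 - 9000*y^3 + 8525*y^2 + 269), Gamma_yxx = (-70225*y^3 - 71285*y)/(10000*y^4 - 36000*y^3 + 34100*y^2 + 1076), Gamma_yxy = (-11925*y^3 - 6625*y^2)/(2500*y^4 - 9000*y^3 + 8525*y^2 + 269), Gamma_yyy = (-5600*y^3 - 13500*y^2 + 8260*y)/(2500*y^4 - 9000*y^3 + 8525*y^2 + 269)


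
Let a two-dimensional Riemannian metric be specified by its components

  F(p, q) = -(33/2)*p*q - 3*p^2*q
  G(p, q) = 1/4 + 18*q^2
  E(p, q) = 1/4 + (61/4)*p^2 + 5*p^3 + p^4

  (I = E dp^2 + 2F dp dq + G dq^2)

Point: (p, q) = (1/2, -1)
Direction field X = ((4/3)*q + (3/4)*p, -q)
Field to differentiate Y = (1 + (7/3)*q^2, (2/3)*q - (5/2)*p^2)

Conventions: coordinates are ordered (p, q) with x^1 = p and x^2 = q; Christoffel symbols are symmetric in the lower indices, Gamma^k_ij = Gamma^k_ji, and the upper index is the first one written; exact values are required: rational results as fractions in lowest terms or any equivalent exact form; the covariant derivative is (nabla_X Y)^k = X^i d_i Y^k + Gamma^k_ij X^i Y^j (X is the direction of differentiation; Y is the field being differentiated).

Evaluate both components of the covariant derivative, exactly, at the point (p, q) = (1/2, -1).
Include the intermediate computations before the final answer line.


E = 19/4, F = 9, G = 73/4 at the point
E_p = 39/2, E_q = 0, F_p = 39/2, F_q = -9, G_p = 0, G_q = -36
EG - F^2 = 91/16;  g^inv = (16/91) * [[73/4, -9], [-9, 19/4]]
first-kind symbols [ij,l] = (1/2)(d_i g_jl + d_j g_il - d_l g_ij): [pp,p] = E_p/2 = 39/4, [pp,q] = F_p - E_q/2 = 39/2, [pq,p] = E_q/2 = 0, [pq,q] = G_p/2 = 0, [qq,p] = F_q - G_p/2 = -9, [qq,q] = G_q/2 = -18
Gamma^p_ij = (G*[ij,p] - F*[ij,q])/(EG - F^2), Gamma^q_ij = (E*[ij,q] - F*[ij,p])/(EG - F^2)
Gamma_ppp = 3/7, Gamma_ppq = 0, Gamma_pqq = -36/91, Gamma_qpp = 6/7, Gamma_qpq = 0, Gamma_qqq = -72/91
X = (-23/24, 1), Y = (10/3, -31/24) at the point

Answer: (nabla_X Y)^p = -2011/364, (nabla_X Y)^q = 5881/4368


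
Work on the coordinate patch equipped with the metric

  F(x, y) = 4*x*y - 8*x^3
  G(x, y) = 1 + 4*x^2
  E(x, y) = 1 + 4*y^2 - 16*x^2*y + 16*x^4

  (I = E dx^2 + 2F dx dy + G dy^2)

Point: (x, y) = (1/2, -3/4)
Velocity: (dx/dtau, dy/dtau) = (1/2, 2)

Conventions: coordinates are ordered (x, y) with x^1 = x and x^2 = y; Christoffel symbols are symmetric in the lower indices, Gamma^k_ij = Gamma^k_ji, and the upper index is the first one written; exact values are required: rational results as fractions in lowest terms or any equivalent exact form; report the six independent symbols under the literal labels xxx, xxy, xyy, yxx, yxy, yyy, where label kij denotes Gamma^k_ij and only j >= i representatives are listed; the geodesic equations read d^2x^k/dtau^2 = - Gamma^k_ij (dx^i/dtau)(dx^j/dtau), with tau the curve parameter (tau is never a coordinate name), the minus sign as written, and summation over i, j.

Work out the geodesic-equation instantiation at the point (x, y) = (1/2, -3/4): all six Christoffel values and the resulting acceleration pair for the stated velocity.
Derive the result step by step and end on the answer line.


E = 29/4, F = -5/2, G = 2 at the point
E_x = 20, E_y = -10, F_x = -9, F_y = 2, G_x = 4, G_y = 0
EG - F^2 = 33/4;  g^inv = (4/33) * [[2, 5/2], [5/2, 29/4]]
first-kind symbols [ij,l] = (1/2)(d_i g_jl + d_j g_il - d_l g_ij): [xx,x] = E_x/2 = 10, [xx,y] = F_x - E_y/2 = -4, [xy,x] = E_y/2 = -5, [xy,y] = G_x/2 = 2, [yy,x] = F_y - G_x/2 = 0, [yy,y] = G_y/2 = 0
Gamma^x_ij = (G*[ij,x] - F*[ij,y])/(EG - F^2), Gamma^y_ij = (E*[ij,y] - F*[ij,x])/(EG - F^2)
Gamma_xxx = 40/33, Gamma_xxy = -20/33, Gamma_xyy = 0, Gamma_yxx = -16/33, Gamma_yxy = 8/33, Gamma_yyy = 0
d^2x/dtau^2 = -(Gamma_xxx*(1/2)^2 + 2*Gamma_xxy*(1/2)*(2) + Gamma_xyy*(2)^2) = 10/11
d^2y/dtau^2 = -(Gamma_yxx*(1/2)^2 + 2*Gamma_yxy*(1/2)*(2) + Gamma_yyy*(2)^2) = -4/11

Answer: Gamma_xxx = 40/33, Gamma_xxy = -20/33, Gamma_xyy = 0, Gamma_yxx = -16/33, Gamma_yxy = 8/33, Gamma_yyy = 0; accelerations (d^2x/dtau^2, d^2y/dtau^2) = (10/11, -4/11)


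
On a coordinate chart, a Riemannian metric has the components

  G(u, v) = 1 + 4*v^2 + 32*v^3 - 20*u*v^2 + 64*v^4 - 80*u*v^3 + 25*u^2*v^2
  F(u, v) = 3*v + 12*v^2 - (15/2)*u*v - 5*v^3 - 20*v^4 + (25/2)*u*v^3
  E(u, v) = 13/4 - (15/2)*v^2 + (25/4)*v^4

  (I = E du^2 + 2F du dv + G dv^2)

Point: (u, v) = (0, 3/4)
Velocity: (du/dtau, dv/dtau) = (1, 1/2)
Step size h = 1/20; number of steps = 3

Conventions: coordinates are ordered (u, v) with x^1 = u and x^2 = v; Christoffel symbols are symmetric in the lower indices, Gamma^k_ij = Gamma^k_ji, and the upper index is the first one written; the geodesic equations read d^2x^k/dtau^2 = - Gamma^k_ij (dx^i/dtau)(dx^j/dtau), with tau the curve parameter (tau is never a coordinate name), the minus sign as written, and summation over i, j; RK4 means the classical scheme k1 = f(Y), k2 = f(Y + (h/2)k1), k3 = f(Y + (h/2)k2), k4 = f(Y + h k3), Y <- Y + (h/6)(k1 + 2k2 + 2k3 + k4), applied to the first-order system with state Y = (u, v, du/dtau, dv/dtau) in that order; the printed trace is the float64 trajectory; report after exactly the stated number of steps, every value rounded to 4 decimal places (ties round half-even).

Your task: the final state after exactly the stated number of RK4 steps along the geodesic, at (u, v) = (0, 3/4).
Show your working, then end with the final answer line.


f(Y) = (du/dtau, dv/dtau, -Gamma^u_ij Y'^i Y'^j, -Gamma^v_ij Y'^i Y'^j) with the Gammas evaluated at the stage position; h = 0.050000; intermediate values shown to 6 dp
step 0: u = 0.0000, v = 0.7500, du/dtau = 1.0000, dv/dtau = 0.5000
step 1:
  k1: at (u, v) = (0.000000, 0.750000), (du/dtau, dv/dtau) = (1.000000, 0.500000); Gamma_uuu = 0.000000, Gamma_uuv = -0.009499, Gamma_uvv = 0.035465, Gamma_vuu = 0.000000, Gamma_vuv = -0.607964, Gamma_vvv = 2.269731; k1 = (1.000000, 0.500000, 0.000633, 0.040531)
  k2: at (u, v) = (0.025000, 0.762500), (du/dtau, dv/dtau) = (1.000016, 0.501013); Gamma_uuu = 0.000000, Gamma_uuv = -0.004666, Gamma_uvv = 0.017227, Gamma_vuu = 0.000000, Gamma_vuv = -0.610416, Gamma_vvv = 2.253536; k2 = (1.000016, 0.501013, 0.000352, 0.045993)
  k3: at (u, v) = (0.025000, 0.762525), (du/dtau, dv/dtau) = (1.000009, 0.501150); Gamma_uuu = 0.000000, Gamma_uuv = -0.004656, Gamma_uvv = 0.017189, Gamma_vuu = 0.000000, Gamma_vuv = -0.610403, Gamma_vvv = 2.253476; k3 = (1.000009, 0.501150, 0.000350, 0.045849)
  k4: at (u, v) = (0.050000, 0.775057), (du/dtau, dv/dtau) = (1.000017, 0.502292); Gamma_uuu = 0.000000, Gamma_uuv = 0.000178, Gamma_uvv = -0.000648, Gamma_vuu = 0.000000, Gamma_vuv = -0.612757, Gamma_vvv = 2.237531; k4 = (1.000017, 0.502292, -0.000015, 0.051053)
  Y <- Y + (h/6)(k1 + 2k2 + 2k3 + k4): u = 0.0500, v = 0.7751, du/dtau = 1.0000, dv/dtau = 0.5023
step 2:
  k1: at (u, v) = (0.050001, 0.775055), (du/dtau, dv/dtau) = (1.000017, 0.502294); Gamma_uuu = 0.000000, Gamma_uuv = 0.000177, Gamma_uvv = -0.000645, Gamma_vuu = 0.000000, Gamma_vuv = -0.612758, Gamma_vvv = 2.237536; k1 = (1.000017, 0.502294, -0.000015, 0.051051)
  k2: at (u, v) = (0.075001, 0.787613), (du/dtau, dv/dtau) = (1.000016, 0.503570); Gamma_uuu = 0.000000, Gamma_uuv = 0.005008, Gamma_uvv = -0.018093, Gamma_vuu = 0.000000, Gamma_vuv = -0.615021, Gamma_vvv = 2.221847; k2 = (1.000016, 0.503570, -0.000456, 0.056000)
  k3: at (u, v) = (0.075001, 0.787644), (du/dtau, dv/dtau) = (1.000005, 0.503694); Gamma_uuu = 0.000000, Gamma_uuv = 0.005020, Gamma_uvv = -0.018136, Gamma_vuu = 0.000000, Gamma_vuv = -0.615003, Gamma_vvv = 2.221772; k3 = (1.000005, 0.503694, -0.000456, 0.055869)
  k4: at (u, v) = (0.100001, 0.800240), (du/dtau, dv/dtau) = (0.999994, 0.505087); Gamma_uuu = 0.000000, Gamma_uuv = 0.009854, Gamma_uvv = -0.035226, Gamma_vuu = 0.000000, Gamma_vuv = -0.617166, Gamma_vvv = 2.206299; k4 = (0.999994, 0.505087, -0.000967, 0.060586)
  Y <- Y + (h/6)(k1 + 2k2 + 2k3 + k4): u = 0.1000, v = 0.8002, du/dtau = 1.0000, dv/dtau = 0.5051
step 3:
  k1: at (u, v) = (0.100001, 0.800238), (du/dtau, dv/dtau) = (0.999993, 0.505089); Gamma_uuu = 0.000000, Gamma_uuv = 0.009853, Gamma_uvv = -0.035223, Gamma_vuu = 0.000000, Gamma_vuv = -0.617167, Gamma_vvv = 2.206304; k1 = (0.999993, 0.505089, -0.000967, 0.060584)
  k2: at (u, v) = (0.125001, 0.812865), (du/dtau, dv/dtau) = (0.999969, 0.506603); Gamma_uuu = 0.000000, Gamma_uuv = 0.014686, Gamma_uvv = -0.051964, Gamma_vuu = 0.000000, Gamma_vuv = -0.619237, Gamma_vvv = 2.191050; k2 = (0.999969, 0.506603, -0.001543, 0.065069)
  k3: at (u, v) = (0.125000, 0.812903), (du/dtau, dv/dtau) = (0.999955, 0.506715); Gamma_uuu = 0.000000, Gamma_uuv = 0.014699, Gamma_uvv = -0.052010, Gamma_vuu = 0.000000, Gamma_vuv = -0.619214, Gamma_vvv = 2.190963; k3 = (0.999955, 0.506715, -0.001542, 0.064950)
  k4: at (u, v) = (0.149999, 0.825574), (du/dtau, dv/dtau) = (0.999916, 0.508336); Gamma_uuu = 0.000000, Gamma_uuv = 0.019535, Gamma_uvv = -0.068429, Gamma_vuu = 0.000000, Gamma_vuv = -0.621183, Gamma_vvv = 2.175893; k4 = (0.999916, 0.508336, -0.002177, 0.069224)
  Y <- Y + (h/6)(k1 + 2k2 + 2k3 + k4): u = 0.1500, v = 0.8256, du/dtau = 0.9999, dv/dtau = 0.5083

Answer: u = 0.1500, v = 0.8256, du/dtau = 0.9999, dv/dtau = 0.5083


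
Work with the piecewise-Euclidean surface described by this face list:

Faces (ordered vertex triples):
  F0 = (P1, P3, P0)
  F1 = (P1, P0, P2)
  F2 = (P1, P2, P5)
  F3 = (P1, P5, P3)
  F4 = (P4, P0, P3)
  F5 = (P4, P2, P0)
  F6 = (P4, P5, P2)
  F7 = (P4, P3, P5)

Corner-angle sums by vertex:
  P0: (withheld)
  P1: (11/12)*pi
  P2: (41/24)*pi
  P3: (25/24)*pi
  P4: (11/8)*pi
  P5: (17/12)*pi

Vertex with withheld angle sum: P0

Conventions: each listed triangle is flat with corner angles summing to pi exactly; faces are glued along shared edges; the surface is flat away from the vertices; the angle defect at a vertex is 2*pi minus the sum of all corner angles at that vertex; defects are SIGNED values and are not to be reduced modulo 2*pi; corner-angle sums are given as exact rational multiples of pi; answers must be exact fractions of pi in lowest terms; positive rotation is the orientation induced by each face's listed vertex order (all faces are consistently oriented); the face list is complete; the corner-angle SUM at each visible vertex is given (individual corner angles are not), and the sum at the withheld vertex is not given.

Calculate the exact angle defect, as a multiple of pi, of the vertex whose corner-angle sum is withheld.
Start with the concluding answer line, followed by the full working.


Answer: defect(P0) = (11/24)*pi

V = 6, E = 12, F = 8; chi = V - E + F = 2
Gauss-Bonnet: total defect = 2*pi*chi = 4*pi; visible defects sum to (85/24)*pi


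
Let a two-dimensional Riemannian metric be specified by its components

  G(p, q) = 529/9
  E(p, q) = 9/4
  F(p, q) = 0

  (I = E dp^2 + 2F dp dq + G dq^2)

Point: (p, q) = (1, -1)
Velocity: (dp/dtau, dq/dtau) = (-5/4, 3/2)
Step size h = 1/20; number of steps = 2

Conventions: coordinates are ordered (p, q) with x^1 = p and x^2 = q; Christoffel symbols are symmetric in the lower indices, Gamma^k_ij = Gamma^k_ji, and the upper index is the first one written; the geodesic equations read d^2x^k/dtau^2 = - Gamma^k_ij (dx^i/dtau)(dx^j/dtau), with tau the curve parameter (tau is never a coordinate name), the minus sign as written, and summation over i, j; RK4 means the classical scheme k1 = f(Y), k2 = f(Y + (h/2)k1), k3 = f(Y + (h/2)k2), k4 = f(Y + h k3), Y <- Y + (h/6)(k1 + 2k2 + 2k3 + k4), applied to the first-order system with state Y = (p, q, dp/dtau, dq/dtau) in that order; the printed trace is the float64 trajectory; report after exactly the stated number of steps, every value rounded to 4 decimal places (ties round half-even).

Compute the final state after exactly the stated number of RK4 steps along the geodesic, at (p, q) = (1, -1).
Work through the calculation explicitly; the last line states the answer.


f(Y) = (dp/dtau, dq/dtau, -Gamma^p_ij Y'^i Y'^j, -Gamma^q_ij Y'^i Y'^j) with the Gammas evaluated at the stage position; h = 0.050000; intermediate values shown to 6 dp
step 0: p = 1.0000, q = -1.0000, dp/dtau = -1.2500, dq/dtau = 1.5000
step 1:
  k1: at (p, q) = (1.000000, -1.000000), (dp/dtau, dq/dtau) = (-1.250000, 1.500000); Gamma_ppp = 0.000000, Gamma_ppq = 0.000000, Gamma_pqq = 0.000000, Gamma_qpp = 0.000000, Gamma_qpq = 0.000000, Gamma_qqq = 0.000000; k1 = (-1.250000, 1.500000, 0.000000, 0.000000)
  k2: at (p, q) = (0.968750, -0.962500), (dp/dtau, dq/dtau) = (-1.250000, 1.500000); Gamma_ppp = 0.000000, Gamma_ppq = 0.000000, Gamma_pqq = 0.000000, Gamma_qpp = 0.000000, Gamma_qpq = 0.000000, Gamma_qqq = 0.000000; k2 = (-1.250000, 1.500000, 0.000000, 0.000000)
  k3: at (p, q) = (0.968750, -0.962500), (dp/dtau, dq/dtau) = (-1.250000, 1.500000); Gamma_ppp = 0.000000, Gamma_ppq = 0.000000, Gamma_pqq = 0.000000, Gamma_qpp = 0.000000, Gamma_qpq = 0.000000, Gamma_qqq = 0.000000; k3 = (-1.250000, 1.500000, 0.000000, 0.000000)
  k4: at (p, q) = (0.937500, -0.925000), (dp/dtau, dq/dtau) = (-1.250000, 1.500000); Gamma_ppp = 0.000000, Gamma_ppq = 0.000000, Gamma_pqq = 0.000000, Gamma_qpp = 0.000000, Gamma_qpq = 0.000000, Gamma_qqq = 0.000000; k4 = (-1.250000, 1.500000, 0.000000, 0.000000)
  Y <- Y + (h/6)(k1 + 2k2 + 2k3 + k4): p = 0.9375, q = -0.9250, dp/dtau = -1.2500, dq/dtau = 1.5000
step 2:
  k1: at (p, q) = (0.937500, -0.925000), (dp/dtau, dq/dtau) = (-1.250000, 1.500000); Gamma_ppp = 0.000000, Gamma_ppq = 0.000000, Gamma_pqq = 0.000000, Gamma_qpp = 0.000000, Gamma_qpq = 0.000000, Gamma_qqq = 0.000000; k1 = (-1.250000, 1.500000, 0.000000, 0.000000)
  k2: at (p, q) = (0.906250, -0.887500), (dp/dtau, dq/dtau) = (-1.250000, 1.500000); Gamma_ppp = 0.000000, Gamma_ppq = 0.000000, Gamma_pqq = 0.000000, Gamma_qpp = 0.000000, Gamma_qpq = 0.000000, Gamma_qqq = 0.000000; k2 = (-1.250000, 1.500000, 0.000000, 0.000000)
  k3: at (p, q) = (0.906250, -0.887500), (dp/dtau, dq/dtau) = (-1.250000, 1.500000); Gamma_ppp = 0.000000, Gamma_ppq = 0.000000, Gamma_pqq = 0.000000, Gamma_qpp = 0.000000, Gamma_qpq = 0.000000, Gamma_qqq = 0.000000; k3 = (-1.250000, 1.500000, 0.000000, 0.000000)
  k4: at (p, q) = (0.875000, -0.850000), (dp/dtau, dq/dtau) = (-1.250000, 1.500000); Gamma_ppp = 0.000000, Gamma_ppq = 0.000000, Gamma_pqq = 0.000000, Gamma_qpp = 0.000000, Gamma_qpq = 0.000000, Gamma_qqq = 0.000000; k4 = (-1.250000, 1.500000, 0.000000, 0.000000)
  Y <- Y + (h/6)(k1 + 2k2 + 2k3 + k4): p = 0.8750, q = -0.8500, dp/dtau = -1.2500, dq/dtau = 1.5000

Answer: p = 0.8750, q = -0.8500, dp/dtau = -1.2500, dq/dtau = 1.5000


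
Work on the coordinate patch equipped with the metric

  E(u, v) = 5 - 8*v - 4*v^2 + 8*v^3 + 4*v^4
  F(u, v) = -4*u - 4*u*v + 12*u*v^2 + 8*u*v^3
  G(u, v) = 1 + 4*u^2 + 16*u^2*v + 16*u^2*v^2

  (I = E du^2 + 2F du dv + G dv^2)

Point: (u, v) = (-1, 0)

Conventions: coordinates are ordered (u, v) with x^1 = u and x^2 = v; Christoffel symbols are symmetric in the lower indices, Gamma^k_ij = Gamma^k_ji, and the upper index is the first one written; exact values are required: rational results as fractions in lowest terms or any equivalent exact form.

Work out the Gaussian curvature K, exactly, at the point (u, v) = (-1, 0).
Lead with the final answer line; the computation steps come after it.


Answer: K = -4/81

E = 5, F = 4, G = 5, EG - F^2 = 9 at the point
E_u = 0, E_v = -8, F_u = -4, F_v = 4, G_u = -8, G_v = 16
E_vv = -8, F_uv = -4, G_uu = 8
Evaluate Brioschi's two determinant matrices M1, M2 and divide by (EG - F^2)^2.
M1 = [[-E_vv/2 + F_uv - G_uu/2, E_u/2, F_u - E_v/2], [F_v - G_u/2, E, F], [G_v/2, F, G]] = [[-4, 0, 0], [8, 5, 4], [8, 4, 5]]; det M1 = -36
M2 = [[0, E_v/2, G_u/2], [E_v/2, E, F], [G_u/2, F, G]] = [[0, -4, -4], [-4, 5, 4], [-4, 4, 5]]; det M2 = -32
det M1 - det M2 = -4; K = -4 / (9)^2 = -4/81


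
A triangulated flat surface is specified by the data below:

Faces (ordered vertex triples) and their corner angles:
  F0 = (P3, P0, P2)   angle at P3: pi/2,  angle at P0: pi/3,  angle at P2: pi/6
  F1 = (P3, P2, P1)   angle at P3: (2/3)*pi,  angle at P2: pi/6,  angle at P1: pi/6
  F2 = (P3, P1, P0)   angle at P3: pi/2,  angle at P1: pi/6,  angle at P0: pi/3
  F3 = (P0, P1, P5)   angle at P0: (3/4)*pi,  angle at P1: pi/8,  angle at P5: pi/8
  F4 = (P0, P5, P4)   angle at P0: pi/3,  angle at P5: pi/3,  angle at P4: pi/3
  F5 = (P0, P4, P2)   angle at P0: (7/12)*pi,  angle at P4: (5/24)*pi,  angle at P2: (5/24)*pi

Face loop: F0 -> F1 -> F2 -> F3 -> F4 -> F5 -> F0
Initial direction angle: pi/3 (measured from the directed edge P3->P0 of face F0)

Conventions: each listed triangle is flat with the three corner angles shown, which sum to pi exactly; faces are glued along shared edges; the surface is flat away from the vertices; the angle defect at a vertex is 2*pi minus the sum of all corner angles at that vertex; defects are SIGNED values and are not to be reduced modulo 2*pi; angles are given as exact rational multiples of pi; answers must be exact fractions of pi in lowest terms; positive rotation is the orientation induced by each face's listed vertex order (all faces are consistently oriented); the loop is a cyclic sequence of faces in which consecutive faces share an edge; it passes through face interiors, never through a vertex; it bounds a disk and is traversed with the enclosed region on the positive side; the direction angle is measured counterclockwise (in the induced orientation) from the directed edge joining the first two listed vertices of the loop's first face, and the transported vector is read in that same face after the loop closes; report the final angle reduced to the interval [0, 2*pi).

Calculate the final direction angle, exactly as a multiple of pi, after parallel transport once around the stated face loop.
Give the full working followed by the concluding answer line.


enclosed vertex P0: corner angles sum to (7/3)*pi, defect = 2*pi - (7/3)*pi = -pi/3
enclosed vertex P3: corner angles sum to (5/3)*pi, defect = 2*pi - (5/3)*pi = pi/3
final direction = starting direction + enclosed defect total, reduced mod 2*pi (induced orientation)
final angle = pi/3 + 0 = pi/3 (mod 2*pi)

Answer: final direction angle = pi/3


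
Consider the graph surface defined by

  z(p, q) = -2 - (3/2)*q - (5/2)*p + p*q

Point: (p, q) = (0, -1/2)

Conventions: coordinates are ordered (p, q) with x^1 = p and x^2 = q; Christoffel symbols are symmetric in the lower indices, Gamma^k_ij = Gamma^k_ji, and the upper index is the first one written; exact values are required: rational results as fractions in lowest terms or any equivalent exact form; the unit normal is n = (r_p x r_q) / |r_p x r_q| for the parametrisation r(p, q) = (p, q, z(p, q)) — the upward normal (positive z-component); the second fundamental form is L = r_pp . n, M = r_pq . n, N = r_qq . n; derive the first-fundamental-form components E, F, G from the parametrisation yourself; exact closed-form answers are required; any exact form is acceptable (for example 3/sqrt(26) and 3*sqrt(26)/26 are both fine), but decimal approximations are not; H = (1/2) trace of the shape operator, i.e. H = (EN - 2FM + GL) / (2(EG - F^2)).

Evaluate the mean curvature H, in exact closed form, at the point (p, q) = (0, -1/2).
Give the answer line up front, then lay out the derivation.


Answer: H = -36/343

z_p = -3, z_q = -3/2, z_pp = 0, z_pq = 1, z_qq = 0
E = 10, F = 9/2, G = 13/4; answer radicand W^2 = 49/4
unnormalised second-form numerators: l = 0, m = 1, n = 0; L = l/sqrt(49/4), and similarly M = m/sqrt(W^2), N = n/sqrt(W^2)
H = (E*n - 2*F*m + G*l) / (2*(EG - F^2)*sqrt(W^2)); E*n - 2*F*m + G*l = -9, EG - F^2 = 49/4, so H = (-18/49)/sqrt(49/4)


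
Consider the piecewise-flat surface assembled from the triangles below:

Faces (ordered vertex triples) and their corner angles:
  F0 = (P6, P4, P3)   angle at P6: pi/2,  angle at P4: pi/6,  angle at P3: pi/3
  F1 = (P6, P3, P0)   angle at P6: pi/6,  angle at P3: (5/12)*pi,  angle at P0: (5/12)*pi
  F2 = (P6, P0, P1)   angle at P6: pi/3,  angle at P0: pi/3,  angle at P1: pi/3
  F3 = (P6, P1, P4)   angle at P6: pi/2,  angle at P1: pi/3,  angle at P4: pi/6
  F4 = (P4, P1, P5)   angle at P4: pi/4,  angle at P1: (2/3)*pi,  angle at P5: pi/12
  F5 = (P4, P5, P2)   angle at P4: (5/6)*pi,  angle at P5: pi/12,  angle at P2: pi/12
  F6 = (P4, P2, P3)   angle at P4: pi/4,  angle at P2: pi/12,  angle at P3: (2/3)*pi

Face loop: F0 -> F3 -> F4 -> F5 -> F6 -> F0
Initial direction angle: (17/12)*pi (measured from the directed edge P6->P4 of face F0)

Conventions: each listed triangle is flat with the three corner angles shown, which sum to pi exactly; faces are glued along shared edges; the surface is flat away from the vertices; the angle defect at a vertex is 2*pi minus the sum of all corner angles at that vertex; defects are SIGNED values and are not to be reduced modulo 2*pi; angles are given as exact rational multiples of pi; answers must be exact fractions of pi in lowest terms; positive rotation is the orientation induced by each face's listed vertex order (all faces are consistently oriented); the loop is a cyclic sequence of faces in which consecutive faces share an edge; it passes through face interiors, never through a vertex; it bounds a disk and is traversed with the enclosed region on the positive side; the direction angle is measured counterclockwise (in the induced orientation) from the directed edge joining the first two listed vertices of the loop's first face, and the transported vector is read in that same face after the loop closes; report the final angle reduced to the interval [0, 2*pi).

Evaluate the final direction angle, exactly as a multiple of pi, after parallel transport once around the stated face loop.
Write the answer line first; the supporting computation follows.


Answer: final direction angle = (7/4)*pi

enclosed vertex P4: corner angles sum to (5/3)*pi, defect = 2*pi - (5/3)*pi = pi/3
the rotation equals the total enclosed defect, so the final angle is initial + defects (mod 2*pi)
final angle = (17/12)*pi + pi/3 = (7/4)*pi (mod 2*pi)


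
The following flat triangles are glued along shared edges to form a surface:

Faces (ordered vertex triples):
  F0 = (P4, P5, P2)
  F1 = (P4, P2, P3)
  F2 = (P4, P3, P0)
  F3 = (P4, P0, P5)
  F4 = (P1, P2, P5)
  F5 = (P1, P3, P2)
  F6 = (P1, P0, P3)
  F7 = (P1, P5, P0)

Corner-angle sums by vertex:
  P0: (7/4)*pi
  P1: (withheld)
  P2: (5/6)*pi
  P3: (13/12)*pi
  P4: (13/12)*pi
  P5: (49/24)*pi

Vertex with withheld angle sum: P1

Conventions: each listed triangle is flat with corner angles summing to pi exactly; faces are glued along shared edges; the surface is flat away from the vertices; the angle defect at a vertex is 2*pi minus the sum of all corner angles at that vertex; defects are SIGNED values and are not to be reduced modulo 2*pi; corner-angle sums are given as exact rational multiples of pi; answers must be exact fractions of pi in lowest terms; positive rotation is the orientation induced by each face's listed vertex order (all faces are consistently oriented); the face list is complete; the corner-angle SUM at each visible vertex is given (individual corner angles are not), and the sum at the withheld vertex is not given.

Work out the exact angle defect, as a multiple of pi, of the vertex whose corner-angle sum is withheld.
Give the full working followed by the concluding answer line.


V = 6, E = 12, F = 8; chi = V - E + F = 2
Gauss-Bonnet: total defect = 2*pi*chi = 4*pi; visible defects sum to (77/24)*pi

Answer: defect(P1) = (19/24)*pi


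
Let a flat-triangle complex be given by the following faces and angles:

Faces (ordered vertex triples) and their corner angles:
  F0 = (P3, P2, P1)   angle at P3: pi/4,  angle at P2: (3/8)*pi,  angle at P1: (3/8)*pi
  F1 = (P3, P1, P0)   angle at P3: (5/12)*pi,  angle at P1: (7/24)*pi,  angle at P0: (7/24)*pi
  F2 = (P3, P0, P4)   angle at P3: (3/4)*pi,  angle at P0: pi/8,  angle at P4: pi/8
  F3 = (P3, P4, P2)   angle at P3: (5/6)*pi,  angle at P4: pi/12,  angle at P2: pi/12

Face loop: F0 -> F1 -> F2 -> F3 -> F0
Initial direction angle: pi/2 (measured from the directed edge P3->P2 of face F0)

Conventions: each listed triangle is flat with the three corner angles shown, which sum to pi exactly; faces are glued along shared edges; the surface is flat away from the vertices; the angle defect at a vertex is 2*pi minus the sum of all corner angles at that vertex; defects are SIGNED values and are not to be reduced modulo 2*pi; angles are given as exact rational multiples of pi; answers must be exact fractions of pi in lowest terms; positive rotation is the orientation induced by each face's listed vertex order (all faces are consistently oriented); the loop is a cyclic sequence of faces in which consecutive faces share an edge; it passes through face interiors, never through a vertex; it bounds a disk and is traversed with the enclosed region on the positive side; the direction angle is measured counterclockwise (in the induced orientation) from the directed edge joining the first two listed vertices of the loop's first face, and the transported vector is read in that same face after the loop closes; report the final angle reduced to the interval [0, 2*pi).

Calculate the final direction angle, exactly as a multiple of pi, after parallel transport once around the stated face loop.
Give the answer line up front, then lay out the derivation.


Answer: final direction angle = pi/4

enclosed vertex P3: corner angles sum to (9/4)*pi, defect = 2*pi - (9/4)*pi = -pi/4
the final direction is the initial angle plus the enclosed defects, taken mod 2*pi in the induced orientation
final angle = pi/2 - pi/4 = pi/4 (mod 2*pi)


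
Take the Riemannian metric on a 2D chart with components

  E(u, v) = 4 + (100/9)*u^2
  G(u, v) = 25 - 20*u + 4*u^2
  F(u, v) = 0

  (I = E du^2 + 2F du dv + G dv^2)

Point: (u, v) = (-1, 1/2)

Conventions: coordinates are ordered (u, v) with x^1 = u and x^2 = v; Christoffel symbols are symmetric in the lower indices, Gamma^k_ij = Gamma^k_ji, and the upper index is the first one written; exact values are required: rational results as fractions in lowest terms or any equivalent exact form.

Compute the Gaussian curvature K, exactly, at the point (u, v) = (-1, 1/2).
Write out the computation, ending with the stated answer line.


E = 136/9, F = 0, G = 49, EG - F^2 = 6664/9 at the point
E_u = -200/9, E_v = 0, F_u = 0, F_v = 0, G_u = -28, G_v = 0
E_vv = 0, F_uv = 0, G_uu = 8
The intrinsic route: Brioschi's K = (det M1 - det M2)/(EG - F^2)^2.
M1 = [[-E_vv/2 + F_uv - G_uu/2, E_u/2, F_u - E_v/2], [F_v - G_u/2, E, F], [G_v/2, F, G]] = [[-4, -100/9, 0], [14, 136/9, 0], [0, 0, 49]]; det M1 = 41944/9
M2 = [[0, E_v/2, G_u/2], [E_v/2, E, F], [G_u/2, F, G]] = [[0, 0, -14], [0, 136/9, 0], [-14, 0, 49]]; det M2 = -26656/9
det M1 - det M2 = 68600/9; K = 68600/9 / (6664/9)^2 = 225/16184

Answer: K = 225/16184


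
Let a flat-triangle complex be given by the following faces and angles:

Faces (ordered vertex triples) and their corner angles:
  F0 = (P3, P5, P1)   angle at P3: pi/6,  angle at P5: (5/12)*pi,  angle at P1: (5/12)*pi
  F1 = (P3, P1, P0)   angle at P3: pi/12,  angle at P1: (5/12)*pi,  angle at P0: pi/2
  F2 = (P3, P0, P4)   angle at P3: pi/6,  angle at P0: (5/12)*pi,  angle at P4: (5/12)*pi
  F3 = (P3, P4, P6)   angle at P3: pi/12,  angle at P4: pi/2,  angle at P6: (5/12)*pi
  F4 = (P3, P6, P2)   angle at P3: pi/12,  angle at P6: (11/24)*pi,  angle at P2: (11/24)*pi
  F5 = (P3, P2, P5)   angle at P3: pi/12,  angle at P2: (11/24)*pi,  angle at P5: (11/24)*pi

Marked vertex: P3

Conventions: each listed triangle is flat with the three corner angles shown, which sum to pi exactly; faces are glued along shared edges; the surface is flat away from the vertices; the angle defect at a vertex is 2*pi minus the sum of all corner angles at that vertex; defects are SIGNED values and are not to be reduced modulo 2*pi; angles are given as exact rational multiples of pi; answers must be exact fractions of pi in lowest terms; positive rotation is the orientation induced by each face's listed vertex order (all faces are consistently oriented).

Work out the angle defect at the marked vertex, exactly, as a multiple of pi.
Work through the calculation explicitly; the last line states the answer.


Sum of corner angles at P3: (2/3)*pi
defect = 2*pi - (2/3)*pi

Answer: defect(P3) = (4/3)*pi


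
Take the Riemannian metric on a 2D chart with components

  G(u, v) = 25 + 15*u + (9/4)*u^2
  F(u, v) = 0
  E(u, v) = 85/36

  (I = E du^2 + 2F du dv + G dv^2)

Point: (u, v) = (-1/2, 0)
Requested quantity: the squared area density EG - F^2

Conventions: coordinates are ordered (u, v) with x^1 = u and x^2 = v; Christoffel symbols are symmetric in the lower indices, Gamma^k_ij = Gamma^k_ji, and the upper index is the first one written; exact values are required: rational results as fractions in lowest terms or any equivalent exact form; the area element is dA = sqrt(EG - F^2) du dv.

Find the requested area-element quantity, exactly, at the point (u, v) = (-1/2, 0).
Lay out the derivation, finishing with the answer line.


E = 85/36, F = 0, G = 289/16; EG - F^2 = 24565/576

Answer: EG - F^2 = 24565/576


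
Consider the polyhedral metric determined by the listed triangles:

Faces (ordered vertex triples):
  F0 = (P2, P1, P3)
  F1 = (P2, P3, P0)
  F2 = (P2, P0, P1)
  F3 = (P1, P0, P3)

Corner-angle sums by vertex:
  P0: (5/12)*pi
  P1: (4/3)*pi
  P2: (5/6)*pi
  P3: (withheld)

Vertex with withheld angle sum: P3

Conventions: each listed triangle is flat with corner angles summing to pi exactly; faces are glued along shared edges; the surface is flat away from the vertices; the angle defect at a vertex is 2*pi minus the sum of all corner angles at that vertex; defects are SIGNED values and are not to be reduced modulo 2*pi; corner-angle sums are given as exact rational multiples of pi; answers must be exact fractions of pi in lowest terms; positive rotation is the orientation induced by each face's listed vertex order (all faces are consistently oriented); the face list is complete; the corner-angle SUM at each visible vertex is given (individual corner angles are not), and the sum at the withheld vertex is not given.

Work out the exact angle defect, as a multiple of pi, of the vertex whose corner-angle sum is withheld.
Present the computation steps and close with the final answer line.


V = 4, E = 6, F = 4; chi = V - E + F = 2
Gauss-Bonnet: total defect = 2*pi*chi = 4*pi; visible defects sum to (41/12)*pi

Answer: defect(P3) = (7/12)*pi


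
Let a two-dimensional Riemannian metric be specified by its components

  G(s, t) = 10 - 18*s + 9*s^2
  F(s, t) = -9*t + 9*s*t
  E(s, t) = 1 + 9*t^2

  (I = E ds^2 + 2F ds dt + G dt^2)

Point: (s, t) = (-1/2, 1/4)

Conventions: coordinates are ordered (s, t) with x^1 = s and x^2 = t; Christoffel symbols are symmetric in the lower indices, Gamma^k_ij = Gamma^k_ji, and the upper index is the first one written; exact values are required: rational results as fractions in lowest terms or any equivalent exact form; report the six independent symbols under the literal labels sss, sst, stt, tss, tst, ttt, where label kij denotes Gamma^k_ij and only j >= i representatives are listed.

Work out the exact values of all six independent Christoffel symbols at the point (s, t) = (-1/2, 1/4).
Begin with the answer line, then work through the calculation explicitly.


Answer: Gamma_sss = 0, Gamma_sst = 36/349, Gamma_stt = 0, Gamma_tss = 0, Gamma_tst = -216/349, Gamma_ttt = 0

E = 25/16, F = -27/8, G = 85/4 at the point
E_s = 0, E_t = 9/2, F_s = 9/4, F_t = -27/2, G_s = -27, G_t = 0
EG - F^2 = 349/16;  g^inv = (16/349) * [[85/4, 27/8], [27/8, 25/16]]
first-kind symbols [ij,l] = (1/2)(d_i g_jl + d_j g_il - d_l g_ij): [ss,s] = E_s/2 = 0, [ss,t] = F_s - E_t/2 = 0, [st,s] = E_t/2 = 9/4, [st,t] = G_s/2 = -27/2, [tt,s] = F_t - G_s/2 = 0, [tt,t] = G_t/2 = 0
Gamma^s_ij = (G*[ij,s] - F*[ij,t])/(EG - F^2), Gamma^t_ij = (E*[ij,t] - F*[ij,s])/(EG - F^2)


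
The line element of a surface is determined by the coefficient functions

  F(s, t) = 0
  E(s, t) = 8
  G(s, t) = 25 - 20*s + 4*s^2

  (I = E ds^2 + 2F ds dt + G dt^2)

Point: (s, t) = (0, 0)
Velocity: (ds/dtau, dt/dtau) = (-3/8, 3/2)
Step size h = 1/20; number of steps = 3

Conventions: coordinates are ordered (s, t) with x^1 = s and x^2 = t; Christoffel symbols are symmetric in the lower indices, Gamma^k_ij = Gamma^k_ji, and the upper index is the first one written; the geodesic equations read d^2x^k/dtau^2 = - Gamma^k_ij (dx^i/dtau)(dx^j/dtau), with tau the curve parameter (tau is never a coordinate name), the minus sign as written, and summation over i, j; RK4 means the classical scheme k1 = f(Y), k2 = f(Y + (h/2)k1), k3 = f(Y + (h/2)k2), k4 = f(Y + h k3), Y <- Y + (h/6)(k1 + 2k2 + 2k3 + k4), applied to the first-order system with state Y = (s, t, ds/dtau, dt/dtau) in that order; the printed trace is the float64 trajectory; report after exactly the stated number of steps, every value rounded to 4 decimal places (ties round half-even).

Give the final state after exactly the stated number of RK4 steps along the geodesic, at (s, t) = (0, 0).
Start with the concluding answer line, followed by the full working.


Answer: s = -0.0870, t = 0.2183, ds/dtau = -0.7782, dt/dtau = 1.4008

f(Y) = (ds/dtau, dt/dtau, -Gamma^s_ij Y'^i Y'^j, -Gamma^t_ij Y'^i Y'^j) with the Gammas evaluated at the stage position; h = 0.050000; intermediate values shown to 6 dp
step 0: s = 0.0000, t = 0.0000, ds/dtau = -0.3750, dt/dtau = 1.5000
step 1:
  k1: at (s, t) = (0.000000, 0.000000), (ds/dtau, dt/dtau) = (-0.375000, 1.500000); Gamma_sss = 0.000000, Gamma_sst = 0.000000, Gamma_stt = 1.250000, Gamma_tss = 0.000000, Gamma_tst = -0.400000, Gamma_ttt = 0.000000; k1 = (-0.375000, 1.500000, -2.812500, -0.450000)
  k2: at (s, t) = (-0.009375, 0.037500), (ds/dtau, dt/dtau) = (-0.445312, 1.488750); Gamma_sss = 0.000000, Gamma_sst = 0.000000, Gamma_stt = 1.254687, Gamma_tss = 0.000000, Gamma_tst = -0.398506, Gamma_ttt = 0.000000; k2 = (-0.445312, 1.488750, -2.780860, -0.528386)
  k3: at (s, t) = (-0.011133, 0.037219), (ds/dtau, dt/dtau) = (-0.444521, 1.486790); Gamma_sss = 0.000000, Gamma_sst = 0.000000, Gamma_stt = 1.255566, Gamma_tss = 0.000000, Gamma_tst = -0.398227, Gamma_ttt = 0.000000; k3 = (-0.444521, 1.486790, -2.775487, -0.526384)
  k4: at (s, t) = (-0.022226, 0.074340), (ds/dtau, dt/dtau) = (-0.513774, 1.473681); Gamma_sss = 0.000000, Gamma_sst = 0.000000, Gamma_stt = 1.261113, Gamma_tss = 0.000000, Gamma_tst = -0.396475, Gamma_ttt = 0.000000; k4 = (-0.513774, 1.473681, -2.738803, -0.600374)
  Y <- Y + (h/6)(k1 + 2k2 + 2k3 + k4): s = -0.0222, t = 0.0744, ds/dtau = -0.5139, dt/dtau = 1.4737
step 2:
  k1: at (s, t) = (-0.022237, 0.074373), (ds/dtau, dt/dtau) = (-0.513867, 1.473667); Gamma_sss = 0.000000, Gamma_sst = 0.000000, Gamma_stt = 1.261119, Gamma_tss = 0.000000, Gamma_tst = -0.396473, Gamma_ttt = 0.000000; k1 = (-0.513867, 1.473667, -2.738765, -0.600474)
  k2: at (s, t) = (-0.035084, 0.111215), (ds/dtau, dt/dtau) = (-0.582336, 1.458656); Gamma_sss = 0.000000, Gamma_sst = 0.000000, Gamma_stt = 1.267542, Gamma_tss = 0.000000, Gamma_tst = -0.394464, Gamma_ttt = 0.000000; k2 = (-0.582336, 1.458656, -2.696918, -0.670137)
  k3: at (s, t) = (-0.036795, 0.110839), (ds/dtau, dt/dtau) = (-0.581290, 1.456914); Gamma_sss = 0.000000, Gamma_sst = 0.000000, Gamma_stt = 1.268398, Gamma_tss = 0.000000, Gamma_tst = -0.394198, Gamma_ttt = 0.000000; k3 = (-0.581290, 1.456914, -2.692299, -0.667684)
  k4: at (s, t) = (-0.051301, 0.147219), (ds/dtau, dt/dtau) = (-0.648482, 1.440283); Gamma_sss = 0.000000, Gamma_sst = 0.000000, Gamma_stt = 1.275651, Gamma_tss = 0.000000, Gamma_tst = -0.391957, Gamma_ttt = 0.000000; k4 = (-0.648482, 1.440283, -2.646230, -0.732173)
  Y <- Y + (h/6)(k1 + 2k2 + 2k3 + k4): s = -0.0513, t = 0.1472, ds/dtau = -0.6486, dt/dtau = 1.4403
step 3:
  k1: at (s, t) = (-0.051317, 0.147249), (ds/dtau, dt/dtau) = (-0.648562, 1.440265); Gamma_sss = 0.000000, Gamma_sst = 0.000000, Gamma_stt = 1.275659, Gamma_tss = 0.000000, Gamma_tst = -0.391954, Gamma_ttt = 0.000000; k1 = (-0.648562, 1.440265, -2.646179, -0.732250)
  k2: at (s, t) = (-0.067531, 0.183255), (ds/dtau, dt/dtau) = (-0.714716, 1.421959); Gamma_sss = 0.000000, Gamma_sst = 0.000000, Gamma_stt = 1.283766, Gamma_tss = 0.000000, Gamma_tst = -0.389479, Gamma_ttt = 0.000000; k2 = (-0.714716, 1.421959, -2.595731, -0.791653)
  k3: at (s, t) = (-0.069185, 0.182798), (ds/dtau, dt/dtau) = (-0.713455, 1.420474); Gamma_sss = 0.000000, Gamma_sst = 0.000000, Gamma_stt = 1.284592, Gamma_tss = 0.000000, Gamma_tst = -0.389229, Gamma_ttt = 0.000000; k3 = (-0.713455, 1.420474, -2.591980, -0.788923)
  k4: at (s, t) = (-0.086990, 0.218272), (ds/dtau, dt/dtau) = (-0.778161, 1.400819); Gamma_sss = 0.000000, Gamma_sst = 0.000000, Gamma_stt = 1.293495, Gamma_tss = 0.000000, Gamma_tst = -0.386550, Gamma_ttt = 0.000000; k4 = (-0.778161, 1.400819, -2.538216, -0.842727)
  Y <- Y + (h/6)(k1 + 2k2 + 2k3 + k4): s = -0.0870, t = 0.2183, ds/dtau = -0.7782, dt/dtau = 1.4008


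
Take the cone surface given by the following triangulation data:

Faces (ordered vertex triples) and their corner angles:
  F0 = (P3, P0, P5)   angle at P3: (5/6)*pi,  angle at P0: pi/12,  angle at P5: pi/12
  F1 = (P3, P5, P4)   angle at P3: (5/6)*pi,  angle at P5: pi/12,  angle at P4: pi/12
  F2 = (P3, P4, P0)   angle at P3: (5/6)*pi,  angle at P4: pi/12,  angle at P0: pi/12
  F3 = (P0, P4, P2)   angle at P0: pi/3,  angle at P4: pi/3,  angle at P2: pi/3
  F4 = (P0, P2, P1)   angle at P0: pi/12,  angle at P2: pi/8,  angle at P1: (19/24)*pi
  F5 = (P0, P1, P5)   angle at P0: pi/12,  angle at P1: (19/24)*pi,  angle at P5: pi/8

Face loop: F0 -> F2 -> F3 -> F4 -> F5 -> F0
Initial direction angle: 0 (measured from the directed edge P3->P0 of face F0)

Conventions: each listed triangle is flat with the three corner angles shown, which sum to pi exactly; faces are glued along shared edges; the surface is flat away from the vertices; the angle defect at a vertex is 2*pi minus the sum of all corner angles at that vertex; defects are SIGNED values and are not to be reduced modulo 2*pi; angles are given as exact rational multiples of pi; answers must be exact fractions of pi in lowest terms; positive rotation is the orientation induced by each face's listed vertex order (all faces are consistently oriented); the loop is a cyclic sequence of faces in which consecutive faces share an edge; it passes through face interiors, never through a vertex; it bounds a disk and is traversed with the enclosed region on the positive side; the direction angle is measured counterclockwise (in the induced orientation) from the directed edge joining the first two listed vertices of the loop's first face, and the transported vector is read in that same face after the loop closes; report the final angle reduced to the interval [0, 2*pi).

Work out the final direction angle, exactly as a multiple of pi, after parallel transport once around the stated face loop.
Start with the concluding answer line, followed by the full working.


Answer: final direction angle = (4/3)*pi

enclosed vertex P0: corner angles sum to (2/3)*pi, defect = 2*pi - (2/3)*pi = (4/3)*pi
transport around the loop rotates by the sum of enclosed defects; add to the initial angle mod 2*pi
final angle = 0 + (4/3)*pi = (4/3)*pi (mod 2*pi)
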